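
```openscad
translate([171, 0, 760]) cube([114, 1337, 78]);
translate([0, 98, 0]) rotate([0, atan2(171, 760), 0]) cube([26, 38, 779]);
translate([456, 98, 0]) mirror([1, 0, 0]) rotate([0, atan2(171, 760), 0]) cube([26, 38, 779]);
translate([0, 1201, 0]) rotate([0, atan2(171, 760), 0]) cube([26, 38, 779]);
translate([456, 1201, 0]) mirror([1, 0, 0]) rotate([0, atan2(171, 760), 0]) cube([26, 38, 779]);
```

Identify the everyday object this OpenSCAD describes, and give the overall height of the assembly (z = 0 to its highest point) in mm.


A sawhorse. The overall height is 838 mm.

A beam across two mirrored pairs of raked legs — a sawhorse. The beam's underside is at z = 760 (matching the legs' vertical rise in atan2(171, 760)) and the beam is 78 mm tall, so its top is at 760 + 78 = 838 mm. The raked legs top out at the beam's underside, so that is the highest point.


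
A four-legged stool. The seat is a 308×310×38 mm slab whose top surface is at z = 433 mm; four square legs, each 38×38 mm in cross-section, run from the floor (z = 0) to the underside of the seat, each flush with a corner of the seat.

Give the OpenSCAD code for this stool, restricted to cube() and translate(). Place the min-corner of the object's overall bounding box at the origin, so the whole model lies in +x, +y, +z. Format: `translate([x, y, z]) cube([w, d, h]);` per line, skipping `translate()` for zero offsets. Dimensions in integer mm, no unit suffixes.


translate([0, 0, 395]) cube([308, 310, 38]);
cube([38, 38, 395]);
translate([270, 0, 0]) cube([38, 38, 395]);
translate([0, 272, 0]) cube([38, 38, 395]);
translate([270, 272, 0]) cube([38, 38, 395]);


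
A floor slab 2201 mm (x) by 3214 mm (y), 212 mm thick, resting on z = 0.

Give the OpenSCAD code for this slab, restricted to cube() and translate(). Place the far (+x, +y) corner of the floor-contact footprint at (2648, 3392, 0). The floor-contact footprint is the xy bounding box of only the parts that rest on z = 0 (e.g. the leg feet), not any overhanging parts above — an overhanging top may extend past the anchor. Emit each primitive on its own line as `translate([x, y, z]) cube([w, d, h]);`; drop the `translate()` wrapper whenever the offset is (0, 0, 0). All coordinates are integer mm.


translate([447, 178, 0]) cube([2201, 3214, 212]);


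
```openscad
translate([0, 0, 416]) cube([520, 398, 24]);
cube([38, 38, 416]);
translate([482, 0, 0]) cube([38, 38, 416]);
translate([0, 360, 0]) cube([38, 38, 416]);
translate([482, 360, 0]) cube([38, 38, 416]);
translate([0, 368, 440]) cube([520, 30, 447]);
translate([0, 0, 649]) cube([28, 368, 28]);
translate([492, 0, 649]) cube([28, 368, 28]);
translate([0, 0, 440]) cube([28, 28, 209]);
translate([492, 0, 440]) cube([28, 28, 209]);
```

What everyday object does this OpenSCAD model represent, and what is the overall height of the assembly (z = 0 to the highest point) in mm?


A chair. The overall height is 887 mm.

A slab on four corner posts with a tall panel at the back — a chair. The seat slab sits at z = 416 with thickness 24, and the 447 mm backrest starts at the seat top, so the overall height is 416 + 24 + 447 = 887 mm.


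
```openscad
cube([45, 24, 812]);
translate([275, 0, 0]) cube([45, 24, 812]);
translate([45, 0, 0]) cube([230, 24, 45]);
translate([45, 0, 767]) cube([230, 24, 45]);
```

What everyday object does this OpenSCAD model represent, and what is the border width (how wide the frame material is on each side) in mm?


A picture frame. The border width is 45 mm.

Four thin pieces enclosing a rectangular opening — a picture frame. The two full-height stiles are 812 mm tall; the top rail sits at z = 767 and is 45 mm tall, so the border above the opening is 812 − 767 = 45 mm, matching the stile x-width.


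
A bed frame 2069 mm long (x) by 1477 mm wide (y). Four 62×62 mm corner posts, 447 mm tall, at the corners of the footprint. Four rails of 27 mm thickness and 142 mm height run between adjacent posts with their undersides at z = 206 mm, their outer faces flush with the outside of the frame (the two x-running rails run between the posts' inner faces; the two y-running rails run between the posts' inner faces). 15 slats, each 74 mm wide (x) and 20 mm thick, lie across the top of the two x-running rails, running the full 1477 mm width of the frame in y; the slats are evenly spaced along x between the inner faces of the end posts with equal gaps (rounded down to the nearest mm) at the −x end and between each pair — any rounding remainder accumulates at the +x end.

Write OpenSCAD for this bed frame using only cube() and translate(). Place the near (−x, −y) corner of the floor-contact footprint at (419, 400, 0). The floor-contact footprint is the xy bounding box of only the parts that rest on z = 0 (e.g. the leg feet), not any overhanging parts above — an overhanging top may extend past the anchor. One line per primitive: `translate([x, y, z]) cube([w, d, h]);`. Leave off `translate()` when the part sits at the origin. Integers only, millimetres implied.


translate([419, 400, 0]) cube([62, 62, 447]);
translate([419, 1815, 0]) cube([62, 62, 447]);
translate([2426, 400, 0]) cube([62, 62, 447]);
translate([2426, 1815, 0]) cube([62, 62, 447]);
translate([481, 400, 206]) cube([1945, 27, 142]);
translate([481, 1850, 206]) cube([1945, 27, 142]);
translate([419, 462, 206]) cube([27, 1353, 142]);
translate([2461, 462, 206]) cube([27, 1353, 142]);
translate([533, 400, 348]) cube([74, 1477, 20]);
translate([659, 400, 348]) cube([74, 1477, 20]);
translate([785, 400, 348]) cube([74, 1477, 20]);
translate([911, 400, 348]) cube([74, 1477, 20]);
translate([1037, 400, 348]) cube([74, 1477, 20]);
translate([1163, 400, 348]) cube([74, 1477, 20]);
translate([1289, 400, 348]) cube([74, 1477, 20]);
translate([1415, 400, 348]) cube([74, 1477, 20]);
translate([1541, 400, 348]) cube([74, 1477, 20]);
translate([1667, 400, 348]) cube([74, 1477, 20]);
translate([1793, 400, 348]) cube([74, 1477, 20]);
translate([1919, 400, 348]) cube([74, 1477, 20]);
translate([2045, 400, 348]) cube([74, 1477, 20]);
translate([2171, 400, 348]) cube([74, 1477, 20]);
translate([2297, 400, 348]) cube([74, 1477, 20]);


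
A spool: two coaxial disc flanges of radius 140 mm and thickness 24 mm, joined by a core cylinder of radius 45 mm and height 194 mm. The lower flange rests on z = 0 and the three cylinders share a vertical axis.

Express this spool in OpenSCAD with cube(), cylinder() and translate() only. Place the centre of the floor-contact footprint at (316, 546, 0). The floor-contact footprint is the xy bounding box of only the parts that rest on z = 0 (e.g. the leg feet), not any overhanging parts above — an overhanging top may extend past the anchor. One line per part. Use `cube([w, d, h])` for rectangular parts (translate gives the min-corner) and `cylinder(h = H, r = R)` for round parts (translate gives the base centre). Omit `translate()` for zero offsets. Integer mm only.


translate([316, 546, 0]) cylinder(h = 24, r = 140);
translate([316, 546, 24]) cylinder(h = 194, r = 45);
translate([316, 546, 218]) cylinder(h = 24, r = 140);


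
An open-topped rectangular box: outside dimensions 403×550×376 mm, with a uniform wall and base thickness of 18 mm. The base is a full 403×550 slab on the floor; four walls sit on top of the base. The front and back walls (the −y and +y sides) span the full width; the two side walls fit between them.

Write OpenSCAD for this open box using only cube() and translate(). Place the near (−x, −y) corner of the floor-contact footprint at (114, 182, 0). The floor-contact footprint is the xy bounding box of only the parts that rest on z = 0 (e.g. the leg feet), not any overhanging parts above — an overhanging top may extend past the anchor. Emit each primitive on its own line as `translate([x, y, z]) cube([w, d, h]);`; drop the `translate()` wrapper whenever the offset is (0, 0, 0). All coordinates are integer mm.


translate([114, 182, 0]) cube([403, 550, 18]);
translate([114, 182, 18]) cube([403, 18, 358]);
translate([114, 714, 18]) cube([403, 18, 358]);
translate([114, 200, 18]) cube([18, 514, 358]);
translate([499, 200, 18]) cube([18, 514, 358]);


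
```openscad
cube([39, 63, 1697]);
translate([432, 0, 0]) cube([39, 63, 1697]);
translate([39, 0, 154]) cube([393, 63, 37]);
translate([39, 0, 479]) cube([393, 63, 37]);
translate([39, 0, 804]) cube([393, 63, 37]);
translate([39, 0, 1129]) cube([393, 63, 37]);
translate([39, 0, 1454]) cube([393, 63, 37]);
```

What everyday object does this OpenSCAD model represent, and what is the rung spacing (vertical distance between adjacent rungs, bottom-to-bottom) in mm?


A ladder. The rung spacing is 325 mm.

Two tall 39×63 posts with 5 short bars between them — a ladder. Adjacent rungs sit at z = 154 and z = 479, so the spacing is 479 − 154 = 325 mm.


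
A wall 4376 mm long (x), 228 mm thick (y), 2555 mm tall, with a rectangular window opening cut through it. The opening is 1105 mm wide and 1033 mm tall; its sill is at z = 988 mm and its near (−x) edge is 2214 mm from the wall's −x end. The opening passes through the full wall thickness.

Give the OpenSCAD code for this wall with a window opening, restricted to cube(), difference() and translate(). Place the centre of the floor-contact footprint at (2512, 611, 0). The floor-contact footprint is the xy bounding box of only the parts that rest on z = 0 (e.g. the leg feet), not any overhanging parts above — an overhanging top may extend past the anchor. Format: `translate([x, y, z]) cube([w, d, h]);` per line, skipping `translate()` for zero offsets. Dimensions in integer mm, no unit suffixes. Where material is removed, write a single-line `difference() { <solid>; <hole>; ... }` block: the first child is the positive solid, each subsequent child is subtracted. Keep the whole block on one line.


difference() { translate([324, 497, 0]) cube([4376, 228, 2555]); translate([2538, 497, 988]) cube([1105, 228, 1033]); }


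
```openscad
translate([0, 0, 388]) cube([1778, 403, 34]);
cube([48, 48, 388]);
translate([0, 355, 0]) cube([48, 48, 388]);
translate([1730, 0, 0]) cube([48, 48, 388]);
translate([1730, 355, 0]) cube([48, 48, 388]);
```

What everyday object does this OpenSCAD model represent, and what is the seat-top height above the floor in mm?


A bench. The seat-top height is 422 mm.

A long slab on four corner posts — a bench. The slab sits at z = 388 with thickness 34, so the top is 388 + 34 = 422 mm.


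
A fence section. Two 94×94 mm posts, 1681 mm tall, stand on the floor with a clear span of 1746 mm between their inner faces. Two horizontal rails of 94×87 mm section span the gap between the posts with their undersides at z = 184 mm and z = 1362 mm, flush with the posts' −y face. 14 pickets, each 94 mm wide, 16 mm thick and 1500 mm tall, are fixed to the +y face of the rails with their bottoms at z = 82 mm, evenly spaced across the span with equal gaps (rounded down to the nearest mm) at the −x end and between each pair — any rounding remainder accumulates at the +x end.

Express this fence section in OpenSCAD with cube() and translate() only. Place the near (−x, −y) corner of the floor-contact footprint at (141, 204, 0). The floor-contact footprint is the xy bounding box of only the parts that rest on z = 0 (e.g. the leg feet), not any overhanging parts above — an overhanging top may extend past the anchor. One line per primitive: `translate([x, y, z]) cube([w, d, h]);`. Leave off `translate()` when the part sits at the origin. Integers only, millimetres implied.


translate([141, 204, 0]) cube([94, 94, 1681]);
translate([1981, 204, 0]) cube([94, 94, 1681]);
translate([235, 204, 184]) cube([1746, 94, 87]);
translate([235, 204, 1362]) cube([1746, 94, 87]);
translate([263, 298, 82]) cube([94, 16, 1500]);
translate([385, 298, 82]) cube([94, 16, 1500]);
translate([507, 298, 82]) cube([94, 16, 1500]);
translate([629, 298, 82]) cube([94, 16, 1500]);
translate([751, 298, 82]) cube([94, 16, 1500]);
translate([873, 298, 82]) cube([94, 16, 1500]);
translate([995, 298, 82]) cube([94, 16, 1500]);
translate([1117, 298, 82]) cube([94, 16, 1500]);
translate([1239, 298, 82]) cube([94, 16, 1500]);
translate([1361, 298, 82]) cube([94, 16, 1500]);
translate([1483, 298, 82]) cube([94, 16, 1500]);
translate([1605, 298, 82]) cube([94, 16, 1500]);
translate([1727, 298, 82]) cube([94, 16, 1500]);
translate([1849, 298, 82]) cube([94, 16, 1500]);


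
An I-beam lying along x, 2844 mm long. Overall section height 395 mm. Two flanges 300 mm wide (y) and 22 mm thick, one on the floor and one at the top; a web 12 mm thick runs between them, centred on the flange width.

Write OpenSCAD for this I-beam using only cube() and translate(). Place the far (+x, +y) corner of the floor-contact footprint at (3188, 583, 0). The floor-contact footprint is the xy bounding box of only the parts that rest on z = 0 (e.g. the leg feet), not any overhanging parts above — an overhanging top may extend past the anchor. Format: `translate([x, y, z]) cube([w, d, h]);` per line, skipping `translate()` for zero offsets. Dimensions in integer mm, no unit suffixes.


translate([344, 283, 0]) cube([2844, 300, 22]);
translate([344, 427, 22]) cube([2844, 12, 351]);
translate([344, 283, 373]) cube([2844, 300, 22]);


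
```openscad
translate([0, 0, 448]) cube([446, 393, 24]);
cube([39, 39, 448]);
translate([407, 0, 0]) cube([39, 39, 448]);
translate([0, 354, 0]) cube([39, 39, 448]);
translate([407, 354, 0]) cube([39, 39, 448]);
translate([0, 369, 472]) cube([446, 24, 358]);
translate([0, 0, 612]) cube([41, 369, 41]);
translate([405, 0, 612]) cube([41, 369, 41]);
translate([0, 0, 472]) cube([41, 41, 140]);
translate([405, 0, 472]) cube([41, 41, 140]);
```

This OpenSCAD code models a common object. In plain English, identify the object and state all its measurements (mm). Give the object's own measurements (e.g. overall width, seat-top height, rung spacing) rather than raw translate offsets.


A chair. The seat is a 446×393×24 mm slab with its top at z = 472 mm, on four 39×39 mm corner legs (flush with the seat edges, standing on z = 0). A flat backrest 24 mm thick, 358 mm tall, spans the full seat width and rises from the seat top along its +y edge, rear face flush with the rear of the seat. Two armrests of 41×41 mm section run along each side from the seat's front edge to the front of the backrest, top faces 181 mm above the seat top and outer faces flush with the seat's x-edges; a 41×41 mm post under the front of each armrest stands on the seat at the front corner.


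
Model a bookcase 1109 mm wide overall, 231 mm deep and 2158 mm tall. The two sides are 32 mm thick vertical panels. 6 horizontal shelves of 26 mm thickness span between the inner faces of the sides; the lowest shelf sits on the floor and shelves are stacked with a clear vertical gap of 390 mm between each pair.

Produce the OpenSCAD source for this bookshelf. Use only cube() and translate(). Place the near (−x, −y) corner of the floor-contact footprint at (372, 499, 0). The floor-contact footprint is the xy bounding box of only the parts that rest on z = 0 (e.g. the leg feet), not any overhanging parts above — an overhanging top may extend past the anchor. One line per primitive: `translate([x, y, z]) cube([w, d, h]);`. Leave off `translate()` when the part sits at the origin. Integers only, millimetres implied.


translate([372, 499, 0]) cube([32, 231, 2158]);
translate([1449, 499, 0]) cube([32, 231, 2158]);
translate([404, 499, 0]) cube([1045, 231, 26]);
translate([404, 499, 416]) cube([1045, 231, 26]);
translate([404, 499, 832]) cube([1045, 231, 26]);
translate([404, 499, 1248]) cube([1045, 231, 26]);
translate([404, 499, 1664]) cube([1045, 231, 26]);
translate([404, 499, 2080]) cube([1045, 231, 26]);


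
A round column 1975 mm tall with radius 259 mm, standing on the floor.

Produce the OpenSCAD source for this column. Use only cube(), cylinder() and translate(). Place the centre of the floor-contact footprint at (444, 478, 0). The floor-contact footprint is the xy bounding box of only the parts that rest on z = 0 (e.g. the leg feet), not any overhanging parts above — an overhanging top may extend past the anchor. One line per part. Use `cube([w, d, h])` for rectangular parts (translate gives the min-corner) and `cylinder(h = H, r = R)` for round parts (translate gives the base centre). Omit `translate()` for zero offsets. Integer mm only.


translate([444, 478, 0]) cylinder(h = 1975, r = 259);


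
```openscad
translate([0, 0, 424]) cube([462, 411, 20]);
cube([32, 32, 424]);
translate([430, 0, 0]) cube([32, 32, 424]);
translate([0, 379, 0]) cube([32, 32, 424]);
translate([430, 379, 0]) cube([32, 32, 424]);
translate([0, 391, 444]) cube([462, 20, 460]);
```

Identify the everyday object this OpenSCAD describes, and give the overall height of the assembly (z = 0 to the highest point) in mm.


A chair. The overall height is 904 mm.

A slab on four corner posts with a tall panel at the back — a chair. The seat slab sits at z = 424 with thickness 20, and the 460 mm backrest starts at the seat top, so the overall height is 424 + 20 + 460 = 904 mm.


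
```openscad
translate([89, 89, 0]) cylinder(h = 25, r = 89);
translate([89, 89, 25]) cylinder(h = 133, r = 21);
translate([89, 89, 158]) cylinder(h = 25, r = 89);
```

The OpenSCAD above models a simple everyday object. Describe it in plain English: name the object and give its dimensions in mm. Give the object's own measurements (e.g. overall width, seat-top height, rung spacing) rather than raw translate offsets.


A spool: two coaxial disc flanges of radius 89 mm and thickness 25 mm, joined by a core cylinder of radius 21 mm and height 133 mm. The lower flange rests on z = 0 and the three cylinders share a vertical axis.


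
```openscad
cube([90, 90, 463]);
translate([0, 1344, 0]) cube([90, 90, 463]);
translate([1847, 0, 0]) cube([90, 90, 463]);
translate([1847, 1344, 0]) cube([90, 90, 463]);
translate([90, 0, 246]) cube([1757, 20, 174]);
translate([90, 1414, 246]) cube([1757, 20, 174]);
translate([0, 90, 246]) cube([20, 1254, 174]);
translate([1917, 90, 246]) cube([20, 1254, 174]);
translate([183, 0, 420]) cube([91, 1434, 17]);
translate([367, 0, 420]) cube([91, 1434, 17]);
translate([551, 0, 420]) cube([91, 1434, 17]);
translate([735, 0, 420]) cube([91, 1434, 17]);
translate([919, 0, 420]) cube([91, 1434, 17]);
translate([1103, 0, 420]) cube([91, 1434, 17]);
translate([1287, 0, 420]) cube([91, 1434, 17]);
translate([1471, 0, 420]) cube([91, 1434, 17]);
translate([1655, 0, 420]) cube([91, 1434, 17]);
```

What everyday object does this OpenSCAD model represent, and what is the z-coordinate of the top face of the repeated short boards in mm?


A bed frame. The slat-top height is 437 mm.

Four posts, four rails, and a row of slats — a bed frame. Slats sit on the rails at z = 246 + 174 = 420; with slat thickness 17, the top is 437 mm.


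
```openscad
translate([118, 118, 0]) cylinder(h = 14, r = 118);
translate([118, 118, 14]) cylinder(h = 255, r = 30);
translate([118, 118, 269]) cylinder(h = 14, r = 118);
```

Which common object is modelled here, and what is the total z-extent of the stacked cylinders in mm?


A spool. The overall height is 283 mm.

Three coaxial cylinders, large–small–large — a spool. Two 14 mm flanges and a 255 mm core give 14 + 255 + 14 = 283 mm.


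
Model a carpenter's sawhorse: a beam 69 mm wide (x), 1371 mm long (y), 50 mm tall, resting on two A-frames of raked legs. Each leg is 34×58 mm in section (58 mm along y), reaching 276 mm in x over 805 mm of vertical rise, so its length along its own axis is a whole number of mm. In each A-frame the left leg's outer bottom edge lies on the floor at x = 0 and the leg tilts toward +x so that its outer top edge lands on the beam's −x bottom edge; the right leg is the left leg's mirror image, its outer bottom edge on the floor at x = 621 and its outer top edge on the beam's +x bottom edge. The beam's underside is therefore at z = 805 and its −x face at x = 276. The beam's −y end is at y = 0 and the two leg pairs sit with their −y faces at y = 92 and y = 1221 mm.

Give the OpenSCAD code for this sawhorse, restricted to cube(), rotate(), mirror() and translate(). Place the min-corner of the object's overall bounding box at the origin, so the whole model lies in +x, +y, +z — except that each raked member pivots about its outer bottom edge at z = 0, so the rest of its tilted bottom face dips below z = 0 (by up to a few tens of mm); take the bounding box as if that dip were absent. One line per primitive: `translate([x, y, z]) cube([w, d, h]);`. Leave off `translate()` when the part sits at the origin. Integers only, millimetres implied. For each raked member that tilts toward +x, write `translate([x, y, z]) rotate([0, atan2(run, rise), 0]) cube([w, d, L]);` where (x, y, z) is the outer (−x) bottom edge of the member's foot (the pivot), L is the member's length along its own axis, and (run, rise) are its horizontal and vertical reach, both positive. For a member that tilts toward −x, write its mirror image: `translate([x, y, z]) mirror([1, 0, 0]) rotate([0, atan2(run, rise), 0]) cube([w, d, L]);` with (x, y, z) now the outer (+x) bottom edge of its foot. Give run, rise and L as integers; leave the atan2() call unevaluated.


translate([276, 0, 805]) cube([69, 1371, 50]);
translate([0, 92, 0]) rotate([0, atan2(276, 805), 0]) cube([34, 58, 851]);
translate([621, 92, 0]) mirror([1, 0, 0]) rotate([0, atan2(276, 805), 0]) cube([34, 58, 851]);
translate([0, 1221, 0]) rotate([0, atan2(276, 805), 0]) cube([34, 58, 851]);
translate([621, 1221, 0]) mirror([1, 0, 0]) rotate([0, atan2(276, 805), 0]) cube([34, 58, 851]);


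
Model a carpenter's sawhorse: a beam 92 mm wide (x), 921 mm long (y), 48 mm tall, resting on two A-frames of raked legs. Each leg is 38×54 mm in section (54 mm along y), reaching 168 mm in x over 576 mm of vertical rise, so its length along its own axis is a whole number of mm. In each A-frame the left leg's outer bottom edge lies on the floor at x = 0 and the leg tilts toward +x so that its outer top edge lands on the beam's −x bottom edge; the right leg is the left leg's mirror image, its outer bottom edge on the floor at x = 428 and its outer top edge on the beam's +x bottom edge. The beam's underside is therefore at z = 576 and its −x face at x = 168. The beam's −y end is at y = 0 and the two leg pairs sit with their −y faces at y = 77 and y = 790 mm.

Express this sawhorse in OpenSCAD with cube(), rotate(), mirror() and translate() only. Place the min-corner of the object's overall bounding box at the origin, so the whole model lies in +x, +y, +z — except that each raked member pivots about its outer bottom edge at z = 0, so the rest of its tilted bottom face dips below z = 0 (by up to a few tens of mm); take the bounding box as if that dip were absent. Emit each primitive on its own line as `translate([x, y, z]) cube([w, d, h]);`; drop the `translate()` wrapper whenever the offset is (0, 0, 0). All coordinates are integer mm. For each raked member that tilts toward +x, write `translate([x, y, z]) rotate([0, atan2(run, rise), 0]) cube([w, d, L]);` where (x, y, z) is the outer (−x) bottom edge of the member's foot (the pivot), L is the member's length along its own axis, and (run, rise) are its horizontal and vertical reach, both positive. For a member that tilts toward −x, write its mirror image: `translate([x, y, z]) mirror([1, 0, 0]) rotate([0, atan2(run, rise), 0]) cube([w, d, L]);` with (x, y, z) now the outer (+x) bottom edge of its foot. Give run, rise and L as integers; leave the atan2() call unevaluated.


translate([168, 0, 576]) cube([92, 921, 48]);
translate([0, 77, 0]) rotate([0, atan2(168, 576), 0]) cube([38, 54, 600]);
translate([428, 77, 0]) mirror([1, 0, 0]) rotate([0, atan2(168, 576), 0]) cube([38, 54, 600]);
translate([0, 790, 0]) rotate([0, atan2(168, 576), 0]) cube([38, 54, 600]);
translate([428, 790, 0]) mirror([1, 0, 0]) rotate([0, atan2(168, 576), 0]) cube([38, 54, 600]);


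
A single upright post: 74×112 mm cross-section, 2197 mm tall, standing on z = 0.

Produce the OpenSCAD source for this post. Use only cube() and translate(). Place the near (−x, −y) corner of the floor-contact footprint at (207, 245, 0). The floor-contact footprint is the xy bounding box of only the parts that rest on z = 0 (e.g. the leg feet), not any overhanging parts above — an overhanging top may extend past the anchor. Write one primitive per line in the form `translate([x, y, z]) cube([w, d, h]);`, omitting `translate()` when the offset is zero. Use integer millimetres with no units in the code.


translate([207, 245, 0]) cube([74, 112, 2197]);


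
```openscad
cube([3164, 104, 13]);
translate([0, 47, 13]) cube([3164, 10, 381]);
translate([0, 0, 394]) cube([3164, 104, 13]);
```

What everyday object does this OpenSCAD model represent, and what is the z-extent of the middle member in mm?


An I-beam. The web height is 381 mm.

Two wide flanges with a thin centred web — an I-beam. Overall 407 mm minus two 13 mm flanges gives a web of 407 − 2·13 = 381 mm.


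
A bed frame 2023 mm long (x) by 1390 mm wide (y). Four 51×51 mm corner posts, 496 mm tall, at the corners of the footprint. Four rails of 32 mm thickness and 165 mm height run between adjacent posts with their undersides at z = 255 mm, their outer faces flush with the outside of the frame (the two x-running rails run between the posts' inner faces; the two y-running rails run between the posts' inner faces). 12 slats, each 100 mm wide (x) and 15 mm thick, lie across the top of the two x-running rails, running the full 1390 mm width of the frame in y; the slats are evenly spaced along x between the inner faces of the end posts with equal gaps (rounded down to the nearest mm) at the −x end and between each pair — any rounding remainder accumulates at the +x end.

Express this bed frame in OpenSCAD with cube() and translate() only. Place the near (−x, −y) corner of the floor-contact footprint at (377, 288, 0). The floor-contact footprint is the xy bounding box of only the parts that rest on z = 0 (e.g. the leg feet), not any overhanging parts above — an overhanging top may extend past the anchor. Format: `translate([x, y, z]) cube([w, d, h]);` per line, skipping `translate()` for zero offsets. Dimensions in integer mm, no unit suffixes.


// slat z = rail_z + rail_h = 255 + 165 = 420
// slat gap = ⌊(1921 − 12·100) / 13⌋ = 55
translate([377, 288, 0]) cube([51, 51, 496]);
translate([377, 1627, 0]) cube([51, 51, 496]);
translate([2349, 288, 0]) cube([51, 51, 496]);
translate([2349, 1627, 0]) cube([51, 51, 496]);
translate([428, 288, 255]) cube([1921, 32, 165]);
translate([428, 1646, 255]) cube([1921, 32, 165]);
translate([377, 339, 255]) cube([32, 1288, 165]);
translate([2368, 339, 255]) cube([32, 1288, 165]);
translate([483, 288, 420]) cube([100, 1390, 15]);
translate([638, 288, 420]) cube([100, 1390, 15]);
translate([793, 288, 420]) cube([100, 1390, 15]);
translate([948, 288, 420]) cube([100, 1390, 15]);
translate([1103, 288, 420]) cube([100, 1390, 15]);
translate([1258, 288, 420]) cube([100, 1390, 15]);
translate([1413, 288, 420]) cube([100, 1390, 15]);
translate([1568, 288, 420]) cube([100, 1390, 15]);
translate([1723, 288, 420]) cube([100, 1390, 15]);
translate([1878, 288, 420]) cube([100, 1390, 15]);
translate([2033, 288, 420]) cube([100, 1390, 15]);
translate([2188, 288, 420]) cube([100, 1390, 15]);


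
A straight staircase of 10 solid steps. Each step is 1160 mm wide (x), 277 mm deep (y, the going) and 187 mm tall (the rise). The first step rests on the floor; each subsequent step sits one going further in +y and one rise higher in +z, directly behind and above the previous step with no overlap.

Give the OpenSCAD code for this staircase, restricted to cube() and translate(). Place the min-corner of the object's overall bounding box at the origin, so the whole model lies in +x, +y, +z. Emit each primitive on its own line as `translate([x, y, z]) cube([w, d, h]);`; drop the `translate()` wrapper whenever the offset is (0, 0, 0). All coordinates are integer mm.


cube([1160, 277, 187]);
translate([0, 277, 187]) cube([1160, 277, 187]);
translate([0, 554, 374]) cube([1160, 277, 187]);
translate([0, 831, 561]) cube([1160, 277, 187]);
translate([0, 1108, 748]) cube([1160, 277, 187]);
translate([0, 1385, 935]) cube([1160, 277, 187]);
translate([0, 1662, 1122]) cube([1160, 277, 187]);
translate([0, 1939, 1309]) cube([1160, 277, 187]);
translate([0, 2216, 1496]) cube([1160, 277, 187]);
translate([0, 2493, 1683]) cube([1160, 277, 187]);


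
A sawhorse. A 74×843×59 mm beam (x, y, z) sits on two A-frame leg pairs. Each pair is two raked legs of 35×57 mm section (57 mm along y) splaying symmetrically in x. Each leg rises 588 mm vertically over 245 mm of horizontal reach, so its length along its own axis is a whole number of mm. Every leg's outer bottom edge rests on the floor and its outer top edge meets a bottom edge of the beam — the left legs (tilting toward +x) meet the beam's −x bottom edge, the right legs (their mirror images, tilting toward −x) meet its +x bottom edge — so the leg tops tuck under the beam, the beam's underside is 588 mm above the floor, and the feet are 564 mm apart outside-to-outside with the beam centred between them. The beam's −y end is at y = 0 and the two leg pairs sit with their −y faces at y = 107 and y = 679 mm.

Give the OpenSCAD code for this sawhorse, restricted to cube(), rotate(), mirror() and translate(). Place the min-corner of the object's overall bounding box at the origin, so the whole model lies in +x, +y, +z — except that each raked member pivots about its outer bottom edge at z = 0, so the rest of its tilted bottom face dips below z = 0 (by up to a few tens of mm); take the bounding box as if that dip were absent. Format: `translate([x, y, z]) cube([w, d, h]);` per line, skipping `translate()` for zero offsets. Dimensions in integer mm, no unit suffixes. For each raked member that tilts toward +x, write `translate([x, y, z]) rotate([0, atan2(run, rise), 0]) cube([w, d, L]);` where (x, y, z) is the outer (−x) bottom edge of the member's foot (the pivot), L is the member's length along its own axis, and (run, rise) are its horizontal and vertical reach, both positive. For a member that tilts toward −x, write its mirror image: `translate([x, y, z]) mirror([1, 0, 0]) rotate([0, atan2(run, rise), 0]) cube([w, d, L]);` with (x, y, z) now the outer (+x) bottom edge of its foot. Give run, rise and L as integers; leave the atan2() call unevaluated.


translate([245, 0, 588]) cube([74, 843, 59]);
translate([0, 107, 0]) rotate([0, atan2(245, 588), 0]) cube([35, 57, 637]);
translate([564, 107, 0]) mirror([1, 0, 0]) rotate([0, atan2(245, 588), 0]) cube([35, 57, 637]);
translate([0, 679, 0]) rotate([0, atan2(245, 588), 0]) cube([35, 57, 637]);
translate([564, 679, 0]) mirror([1, 0, 0]) rotate([0, atan2(245, 588), 0]) cube([35, 57, 637]);


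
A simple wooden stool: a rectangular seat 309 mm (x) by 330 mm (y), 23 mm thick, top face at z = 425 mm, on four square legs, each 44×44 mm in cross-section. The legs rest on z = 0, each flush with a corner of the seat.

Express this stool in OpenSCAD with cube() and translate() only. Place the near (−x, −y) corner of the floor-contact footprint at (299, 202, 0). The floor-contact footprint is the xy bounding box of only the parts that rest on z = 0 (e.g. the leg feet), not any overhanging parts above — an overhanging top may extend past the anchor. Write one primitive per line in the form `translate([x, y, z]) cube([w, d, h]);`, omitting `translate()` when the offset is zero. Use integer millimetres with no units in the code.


translate([299, 202, 402]) cube([309, 330, 23]);
translate([299, 202, 0]) cube([44, 44, 402]);
translate([564, 202, 0]) cube([44, 44, 402]);
translate([299, 488, 0]) cube([44, 44, 402]);
translate([564, 488, 0]) cube([44, 44, 402]);


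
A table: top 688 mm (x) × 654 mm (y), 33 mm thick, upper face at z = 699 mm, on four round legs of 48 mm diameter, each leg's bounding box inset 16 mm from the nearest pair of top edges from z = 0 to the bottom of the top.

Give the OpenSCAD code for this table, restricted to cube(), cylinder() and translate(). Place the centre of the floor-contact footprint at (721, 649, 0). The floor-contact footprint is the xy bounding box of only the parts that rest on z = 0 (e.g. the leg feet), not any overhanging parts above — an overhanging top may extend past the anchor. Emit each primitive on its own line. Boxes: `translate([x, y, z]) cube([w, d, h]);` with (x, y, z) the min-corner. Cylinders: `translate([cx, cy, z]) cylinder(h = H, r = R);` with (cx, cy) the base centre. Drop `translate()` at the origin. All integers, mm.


translate([377, 322, 666]) cube([688, 654, 33]);
translate([417, 362, 0]) cylinder(h = 666, r = 24);
translate([1025, 362, 0]) cylinder(h = 666, r = 24);
translate([417, 936, 0]) cylinder(h = 666, r = 24);
translate([1025, 936, 0]) cylinder(h = 666, r = 24);


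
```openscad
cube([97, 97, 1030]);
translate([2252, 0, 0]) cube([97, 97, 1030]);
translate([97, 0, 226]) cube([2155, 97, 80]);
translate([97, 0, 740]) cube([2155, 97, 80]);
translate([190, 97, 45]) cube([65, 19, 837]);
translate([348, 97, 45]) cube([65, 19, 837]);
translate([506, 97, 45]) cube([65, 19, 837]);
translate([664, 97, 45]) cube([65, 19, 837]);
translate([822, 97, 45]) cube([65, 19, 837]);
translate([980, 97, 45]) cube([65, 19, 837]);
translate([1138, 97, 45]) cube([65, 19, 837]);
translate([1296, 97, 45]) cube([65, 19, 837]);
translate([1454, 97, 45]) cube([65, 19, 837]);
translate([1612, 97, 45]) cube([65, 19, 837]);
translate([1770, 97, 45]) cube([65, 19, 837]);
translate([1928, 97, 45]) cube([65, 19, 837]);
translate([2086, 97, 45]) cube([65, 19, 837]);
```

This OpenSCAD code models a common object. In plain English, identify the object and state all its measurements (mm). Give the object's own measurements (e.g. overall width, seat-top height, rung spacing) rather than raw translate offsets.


A fence section. Two 97×97 mm posts, 1030 mm tall, stand on the floor with a clear span of 2155 mm between their inner faces. Two horizontal rails of 97×80 mm section span the gap between the posts with their undersides at z = 226 mm and z = 740 mm, flush with the posts' −y face. 13 pickets, each 65 mm wide, 19 mm thick and 837 mm tall, are fixed to the +y face of the rails with their bottoms at z = 45 mm, spaced across the span with a 93 mm gap after the −x post and between neighbouring pickets, with 101 mm left before the +x post.


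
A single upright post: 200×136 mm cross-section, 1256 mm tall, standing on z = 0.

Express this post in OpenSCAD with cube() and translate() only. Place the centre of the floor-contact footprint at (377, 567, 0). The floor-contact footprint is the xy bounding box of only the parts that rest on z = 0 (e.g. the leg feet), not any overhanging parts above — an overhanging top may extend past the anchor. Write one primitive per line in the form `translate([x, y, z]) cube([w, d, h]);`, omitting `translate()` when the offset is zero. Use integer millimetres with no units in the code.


translate([277, 499, 0]) cube([200, 136, 1256]);


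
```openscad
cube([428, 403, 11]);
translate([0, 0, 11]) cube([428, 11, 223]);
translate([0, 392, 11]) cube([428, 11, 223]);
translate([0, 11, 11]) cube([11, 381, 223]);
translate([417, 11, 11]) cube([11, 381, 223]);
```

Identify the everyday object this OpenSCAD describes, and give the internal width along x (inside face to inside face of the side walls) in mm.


An open box. The internal width is 406 mm.

A 428×403 base slab with four walls standing on it — an open box. The base is 428 mm wide and the walls are 11 mm thick, so the internal width is 428 − 2 × 11 = 406 mm.


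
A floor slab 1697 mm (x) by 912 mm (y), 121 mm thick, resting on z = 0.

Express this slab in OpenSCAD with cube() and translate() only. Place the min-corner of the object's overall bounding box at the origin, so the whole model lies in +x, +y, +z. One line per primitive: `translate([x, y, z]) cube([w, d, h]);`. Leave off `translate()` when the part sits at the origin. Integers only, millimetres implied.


cube([1697, 912, 121]);


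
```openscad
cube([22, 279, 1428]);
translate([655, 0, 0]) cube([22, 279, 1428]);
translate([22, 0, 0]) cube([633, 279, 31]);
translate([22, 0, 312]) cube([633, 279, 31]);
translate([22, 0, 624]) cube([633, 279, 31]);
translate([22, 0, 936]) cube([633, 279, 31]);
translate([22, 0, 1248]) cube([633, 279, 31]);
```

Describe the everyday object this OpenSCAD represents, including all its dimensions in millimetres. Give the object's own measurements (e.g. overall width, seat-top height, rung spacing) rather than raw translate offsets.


An open bookshelf. Two side panels, each 22 mm thick, 279 mm deep and 1428 mm tall, stand 677 mm apart (outside-to-outside). Between them sit 5 shelves, each 31 mm thick and 279 mm deep, spanning the full gap between the sides. The bottom shelf rests on the floor (its underside at z = 0) and the clear gap between one shelf's top and the next shelf's underside is 281 mm.


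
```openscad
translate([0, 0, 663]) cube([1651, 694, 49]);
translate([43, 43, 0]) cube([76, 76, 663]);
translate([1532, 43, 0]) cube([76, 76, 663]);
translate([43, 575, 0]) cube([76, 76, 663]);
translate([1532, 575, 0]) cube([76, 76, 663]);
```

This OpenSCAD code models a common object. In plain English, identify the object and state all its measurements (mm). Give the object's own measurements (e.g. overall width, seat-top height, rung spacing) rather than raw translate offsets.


A table: top 1651 mm (x) × 694 mm (y), 49 mm thick, upper face at z = 712 mm, on four 76×76 mm square legs, each inset 43 mm from the nearest pair of top edges from z = 0 to the bottom of the top.


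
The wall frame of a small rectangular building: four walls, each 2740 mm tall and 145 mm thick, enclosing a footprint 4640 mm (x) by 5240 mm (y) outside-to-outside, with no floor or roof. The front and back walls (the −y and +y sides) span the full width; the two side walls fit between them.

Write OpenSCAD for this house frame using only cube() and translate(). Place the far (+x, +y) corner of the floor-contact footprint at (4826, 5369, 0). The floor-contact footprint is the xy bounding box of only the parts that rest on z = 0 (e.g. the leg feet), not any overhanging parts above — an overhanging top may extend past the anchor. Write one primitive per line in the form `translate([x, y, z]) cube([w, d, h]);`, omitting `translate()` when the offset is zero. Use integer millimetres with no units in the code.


translate([186, 129, 0]) cube([4640, 145, 2740]);
translate([186, 5224, 0]) cube([4640, 145, 2740]);
translate([186, 274, 0]) cube([145, 4950, 2740]);
translate([4681, 274, 0]) cube([145, 4950, 2740]);


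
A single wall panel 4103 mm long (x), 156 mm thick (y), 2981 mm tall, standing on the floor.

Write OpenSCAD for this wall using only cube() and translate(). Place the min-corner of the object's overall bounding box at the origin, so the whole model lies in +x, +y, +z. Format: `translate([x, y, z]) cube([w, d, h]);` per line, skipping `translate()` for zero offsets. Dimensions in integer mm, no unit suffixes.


cube([4103, 156, 2981]);


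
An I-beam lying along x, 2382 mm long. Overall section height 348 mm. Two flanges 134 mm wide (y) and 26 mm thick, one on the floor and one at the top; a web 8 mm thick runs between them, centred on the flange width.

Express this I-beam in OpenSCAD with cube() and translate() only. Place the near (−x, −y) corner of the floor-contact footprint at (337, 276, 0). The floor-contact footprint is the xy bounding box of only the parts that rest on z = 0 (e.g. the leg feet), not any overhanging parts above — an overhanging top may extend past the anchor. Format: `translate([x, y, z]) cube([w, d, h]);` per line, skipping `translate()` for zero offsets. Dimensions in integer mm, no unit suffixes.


translate([337, 276, 0]) cube([2382, 134, 26]);
translate([337, 339, 26]) cube([2382, 8, 296]);
translate([337, 276, 322]) cube([2382, 134, 26]);


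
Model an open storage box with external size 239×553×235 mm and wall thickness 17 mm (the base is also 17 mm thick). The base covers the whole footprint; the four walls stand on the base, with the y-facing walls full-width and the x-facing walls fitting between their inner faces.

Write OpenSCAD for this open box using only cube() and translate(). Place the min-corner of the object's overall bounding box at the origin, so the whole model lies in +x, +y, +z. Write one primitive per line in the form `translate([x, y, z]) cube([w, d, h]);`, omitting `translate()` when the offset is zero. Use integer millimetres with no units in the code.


cube([239, 553, 17]);
translate([0, 0, 17]) cube([239, 17, 218]);
translate([0, 536, 17]) cube([239, 17, 218]);
translate([0, 17, 17]) cube([17, 519, 218]);
translate([222, 17, 17]) cube([17, 519, 218]);
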